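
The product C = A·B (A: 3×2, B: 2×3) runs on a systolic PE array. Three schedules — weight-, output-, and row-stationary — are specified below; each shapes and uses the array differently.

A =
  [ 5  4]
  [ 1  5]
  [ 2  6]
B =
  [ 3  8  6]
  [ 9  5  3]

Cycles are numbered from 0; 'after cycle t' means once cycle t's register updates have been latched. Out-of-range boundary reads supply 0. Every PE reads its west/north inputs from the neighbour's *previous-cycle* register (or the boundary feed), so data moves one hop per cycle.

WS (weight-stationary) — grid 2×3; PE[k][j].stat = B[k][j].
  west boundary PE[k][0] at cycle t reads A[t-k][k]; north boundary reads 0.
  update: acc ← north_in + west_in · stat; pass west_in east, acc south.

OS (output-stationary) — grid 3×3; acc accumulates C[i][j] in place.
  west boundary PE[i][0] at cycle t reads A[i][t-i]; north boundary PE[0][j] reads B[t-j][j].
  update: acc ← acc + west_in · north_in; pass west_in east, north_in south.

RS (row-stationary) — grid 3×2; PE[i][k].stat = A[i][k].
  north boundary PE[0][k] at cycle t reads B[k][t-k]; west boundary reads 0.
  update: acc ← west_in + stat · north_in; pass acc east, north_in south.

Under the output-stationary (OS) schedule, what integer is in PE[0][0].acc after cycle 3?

OS 3×3: PE[0][0] cycle-by-cycle (with neighbour feeds):
  0: (0,0).acc=15  regs=<5,3>
  1: (0,0).acc=51  regs=<4,9>
  2: (0,0).acc=51  regs=<0,0>
  3: (0,0).acc=51  regs=<0,0>

PE[0][0].acc = 51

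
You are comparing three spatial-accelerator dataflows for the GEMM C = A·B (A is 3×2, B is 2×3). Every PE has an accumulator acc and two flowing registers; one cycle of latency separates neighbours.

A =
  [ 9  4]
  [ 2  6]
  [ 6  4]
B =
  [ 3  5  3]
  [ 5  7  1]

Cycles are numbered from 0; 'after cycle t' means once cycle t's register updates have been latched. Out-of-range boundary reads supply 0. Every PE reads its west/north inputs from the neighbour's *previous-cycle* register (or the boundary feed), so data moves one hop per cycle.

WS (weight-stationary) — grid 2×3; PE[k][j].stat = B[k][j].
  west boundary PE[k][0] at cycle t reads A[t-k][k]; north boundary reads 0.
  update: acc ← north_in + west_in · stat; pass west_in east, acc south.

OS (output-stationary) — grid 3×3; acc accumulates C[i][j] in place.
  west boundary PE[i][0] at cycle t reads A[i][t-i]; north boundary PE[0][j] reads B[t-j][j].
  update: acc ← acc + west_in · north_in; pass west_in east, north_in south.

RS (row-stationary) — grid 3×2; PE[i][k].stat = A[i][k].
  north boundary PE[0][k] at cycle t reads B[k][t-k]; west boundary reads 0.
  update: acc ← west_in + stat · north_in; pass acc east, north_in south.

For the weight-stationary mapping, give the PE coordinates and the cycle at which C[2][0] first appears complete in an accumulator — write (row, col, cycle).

(row, col, cycle) = (1, 0, 3)

WS: C[2][0] accumulates in PE[1][0]:
  [0] (1,0) acc=0 (h:0 v:0)
  [1] (1,0) acc=47 (h:4 v:47)
  [2] (1,0) acc=36 (h:6 v:36)
  [3] (1,0) acc=38 (h:4 v:38)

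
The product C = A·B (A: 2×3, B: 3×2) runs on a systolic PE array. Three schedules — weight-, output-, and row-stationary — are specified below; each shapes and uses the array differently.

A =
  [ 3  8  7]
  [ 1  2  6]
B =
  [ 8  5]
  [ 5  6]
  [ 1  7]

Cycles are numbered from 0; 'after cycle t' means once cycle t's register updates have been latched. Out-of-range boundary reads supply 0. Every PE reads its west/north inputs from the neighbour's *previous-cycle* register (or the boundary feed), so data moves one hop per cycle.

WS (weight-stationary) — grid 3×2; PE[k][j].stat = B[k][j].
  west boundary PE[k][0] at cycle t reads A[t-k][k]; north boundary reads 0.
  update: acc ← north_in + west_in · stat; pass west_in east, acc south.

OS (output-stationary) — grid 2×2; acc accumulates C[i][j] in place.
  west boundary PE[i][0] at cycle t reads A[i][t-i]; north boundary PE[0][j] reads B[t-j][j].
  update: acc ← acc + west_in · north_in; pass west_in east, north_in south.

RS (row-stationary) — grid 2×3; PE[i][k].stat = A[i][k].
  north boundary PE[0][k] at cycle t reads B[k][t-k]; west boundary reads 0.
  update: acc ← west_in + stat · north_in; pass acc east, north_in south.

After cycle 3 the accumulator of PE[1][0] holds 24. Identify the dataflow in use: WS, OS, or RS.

WS (3×2 grid), PE[1][0]:
  0: (1,0).acc=0  regs=<0,0>
  1: (1,0).acc=64  regs=<8,64>
  2: (1,0).acc=18  regs=<2,18>
  3: (1,0).acc=0  regs=<0,0>
OS (2×2 grid), PE[1][0]:
  0: (1,0).acc=0  regs=<0,0>
  1: (1,0).acc=8  regs=<1,8>
  2: (1,0).acc=18  regs=<2,5>
  3: (1,0).acc=24  regs=<6,1>
RS (2×3 grid), PE[1][0]:
  0: (1,0).acc=0  regs=<0,0>
  1: (1,0).acc=8  regs=<8,8>
  2: (1,0).acc=5  regs=<5,5>
  3: (1,0).acc=0  regs=<0,0>

dataflow = OS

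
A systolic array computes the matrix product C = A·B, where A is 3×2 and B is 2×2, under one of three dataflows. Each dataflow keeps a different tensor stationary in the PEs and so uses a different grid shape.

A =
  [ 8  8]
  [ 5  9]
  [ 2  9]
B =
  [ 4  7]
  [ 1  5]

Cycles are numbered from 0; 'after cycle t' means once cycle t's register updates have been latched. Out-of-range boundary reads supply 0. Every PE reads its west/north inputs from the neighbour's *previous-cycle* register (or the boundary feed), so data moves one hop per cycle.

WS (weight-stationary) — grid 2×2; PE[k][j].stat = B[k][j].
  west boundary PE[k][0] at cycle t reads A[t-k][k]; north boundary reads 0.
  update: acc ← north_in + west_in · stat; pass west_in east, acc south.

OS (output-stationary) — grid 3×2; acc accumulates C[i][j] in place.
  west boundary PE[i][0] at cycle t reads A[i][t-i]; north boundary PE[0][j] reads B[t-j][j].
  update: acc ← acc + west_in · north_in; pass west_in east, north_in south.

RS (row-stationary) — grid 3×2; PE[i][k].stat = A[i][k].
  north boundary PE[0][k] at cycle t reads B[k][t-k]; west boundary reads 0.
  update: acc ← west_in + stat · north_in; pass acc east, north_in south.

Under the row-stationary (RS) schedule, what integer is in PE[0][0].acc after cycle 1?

RS on a 3×2 grid — tracing PE[0][0] and its feeders:
  @0  [0,0]  acc 32  |  →32  ↓4
  @1  [0,0]  acc 56  |  →56  ↓7

PE[0][0].acc = 56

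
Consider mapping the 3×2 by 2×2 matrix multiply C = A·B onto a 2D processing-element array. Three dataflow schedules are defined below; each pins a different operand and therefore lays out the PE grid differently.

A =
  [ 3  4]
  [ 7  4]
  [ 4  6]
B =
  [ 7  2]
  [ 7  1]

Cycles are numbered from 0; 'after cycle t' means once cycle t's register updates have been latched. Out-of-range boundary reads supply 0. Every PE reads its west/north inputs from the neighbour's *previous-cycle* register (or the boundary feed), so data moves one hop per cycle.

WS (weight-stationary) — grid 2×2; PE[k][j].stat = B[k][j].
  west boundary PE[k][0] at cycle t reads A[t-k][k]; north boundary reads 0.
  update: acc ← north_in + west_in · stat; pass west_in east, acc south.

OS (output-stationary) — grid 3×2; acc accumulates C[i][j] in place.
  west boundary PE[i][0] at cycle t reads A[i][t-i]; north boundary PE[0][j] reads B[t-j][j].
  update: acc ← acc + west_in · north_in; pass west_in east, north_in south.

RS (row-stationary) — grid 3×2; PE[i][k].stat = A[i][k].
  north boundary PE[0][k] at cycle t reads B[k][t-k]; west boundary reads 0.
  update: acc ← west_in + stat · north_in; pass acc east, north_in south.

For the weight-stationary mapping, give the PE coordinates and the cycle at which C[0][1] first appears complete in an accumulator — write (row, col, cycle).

(row, col, cycle) = (1, 1, 2)

WS — PE[1][1] is where C[0][1] collects:
  [0] (1,1) acc=0 (h:0 v:0)
  [1] (1,1) acc=0 (h:0 v:0)
  [2] (1,1) acc=10 (h:4 v:10)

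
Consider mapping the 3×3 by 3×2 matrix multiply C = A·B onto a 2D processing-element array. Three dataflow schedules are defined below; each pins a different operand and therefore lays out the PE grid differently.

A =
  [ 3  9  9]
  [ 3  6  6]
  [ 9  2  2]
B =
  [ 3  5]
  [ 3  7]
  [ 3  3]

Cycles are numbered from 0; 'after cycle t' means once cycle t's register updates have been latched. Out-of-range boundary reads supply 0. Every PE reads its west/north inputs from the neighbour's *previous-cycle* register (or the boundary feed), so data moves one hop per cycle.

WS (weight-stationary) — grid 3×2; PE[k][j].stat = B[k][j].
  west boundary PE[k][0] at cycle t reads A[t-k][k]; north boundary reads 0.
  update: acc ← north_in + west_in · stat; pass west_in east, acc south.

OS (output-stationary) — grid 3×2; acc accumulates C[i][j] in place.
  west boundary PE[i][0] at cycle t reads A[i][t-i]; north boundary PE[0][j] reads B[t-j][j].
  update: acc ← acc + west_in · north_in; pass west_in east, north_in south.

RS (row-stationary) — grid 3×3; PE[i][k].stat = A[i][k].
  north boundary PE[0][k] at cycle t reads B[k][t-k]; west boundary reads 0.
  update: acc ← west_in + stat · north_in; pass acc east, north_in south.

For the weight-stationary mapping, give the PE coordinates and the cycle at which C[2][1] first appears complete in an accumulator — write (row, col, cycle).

(row, col, cycle) = (2, 1, 5)

Under WS, C[2][1] lands at PE[2][1]:
  [0] (2,1) acc=0 (h:0 v:0)
  [1] (2,1) acc=0 (h:0 v:0)
  [2] (2,1) acc=0 (h:0 v:0)
  [3] (2,1) acc=105 (h:9 v:105)
  [4] (2,1) acc=75 (h:6 v:75)
  [5] (2,1) acc=65 (h:2 v:65)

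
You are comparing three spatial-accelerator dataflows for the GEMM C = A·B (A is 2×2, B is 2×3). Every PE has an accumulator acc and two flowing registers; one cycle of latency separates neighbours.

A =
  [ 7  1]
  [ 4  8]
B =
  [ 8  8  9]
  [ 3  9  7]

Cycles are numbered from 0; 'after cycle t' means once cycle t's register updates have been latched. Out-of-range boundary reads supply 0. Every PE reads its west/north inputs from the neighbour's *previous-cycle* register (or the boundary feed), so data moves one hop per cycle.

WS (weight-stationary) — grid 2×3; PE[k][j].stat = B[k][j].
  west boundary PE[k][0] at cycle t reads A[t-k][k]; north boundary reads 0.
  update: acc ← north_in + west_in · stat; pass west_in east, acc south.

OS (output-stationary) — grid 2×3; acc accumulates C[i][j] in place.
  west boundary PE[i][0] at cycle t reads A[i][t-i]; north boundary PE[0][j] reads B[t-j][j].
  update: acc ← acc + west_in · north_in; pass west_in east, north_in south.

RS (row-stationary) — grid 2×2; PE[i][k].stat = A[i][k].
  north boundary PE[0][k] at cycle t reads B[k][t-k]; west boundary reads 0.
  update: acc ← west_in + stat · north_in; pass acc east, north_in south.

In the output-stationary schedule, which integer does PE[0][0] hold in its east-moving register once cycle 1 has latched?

OS (2×3). Following PE[0][0] plus its west/north inputs:
  t=0 PE[0][0]: acc=56 h=7 v=8
  t=1 PE[0][0]: acc=59 h=1 v=3

register = 1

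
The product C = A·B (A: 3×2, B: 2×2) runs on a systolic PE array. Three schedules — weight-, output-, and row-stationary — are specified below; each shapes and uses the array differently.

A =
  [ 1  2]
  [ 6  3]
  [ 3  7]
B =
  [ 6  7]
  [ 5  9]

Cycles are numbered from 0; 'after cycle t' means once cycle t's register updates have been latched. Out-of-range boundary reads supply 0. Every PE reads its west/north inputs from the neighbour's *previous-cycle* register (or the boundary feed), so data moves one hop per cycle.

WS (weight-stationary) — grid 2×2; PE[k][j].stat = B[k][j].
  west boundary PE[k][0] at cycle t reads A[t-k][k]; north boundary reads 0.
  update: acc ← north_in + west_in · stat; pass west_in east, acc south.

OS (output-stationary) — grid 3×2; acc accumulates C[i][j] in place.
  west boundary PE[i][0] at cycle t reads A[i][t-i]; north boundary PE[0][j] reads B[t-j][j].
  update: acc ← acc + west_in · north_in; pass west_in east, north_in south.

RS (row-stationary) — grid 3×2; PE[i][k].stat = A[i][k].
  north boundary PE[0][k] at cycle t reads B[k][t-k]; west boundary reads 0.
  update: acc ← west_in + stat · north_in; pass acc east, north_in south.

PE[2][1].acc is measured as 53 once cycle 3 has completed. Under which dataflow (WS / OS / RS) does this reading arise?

WS: PE[2][1] is outside its 2×2 grid.
Under OS (3×2), PE[2][1]:
  cycle 0: PE[2][1] → acc 0, east 0, south 0
  cycle 1: PE[2][1] → acc 0, east 0, south 0
  cycle 2: PE[2][1] → acc 0, east 0, south 0
  cycle 3: PE[2][1] → acc 21, east 3, south 7
Under RS (3×2), PE[2][1]:
  cycle 0: PE[2][1] → acc 0, east 0, south 0
  cycle 1: PE[2][1] → acc 0, east 0, south 0
  cycle 2: PE[2][1] → acc 0, east 0, south 0
  cycle 3: PE[2][1] → acc 53, east 53, south 5

dataflow = RS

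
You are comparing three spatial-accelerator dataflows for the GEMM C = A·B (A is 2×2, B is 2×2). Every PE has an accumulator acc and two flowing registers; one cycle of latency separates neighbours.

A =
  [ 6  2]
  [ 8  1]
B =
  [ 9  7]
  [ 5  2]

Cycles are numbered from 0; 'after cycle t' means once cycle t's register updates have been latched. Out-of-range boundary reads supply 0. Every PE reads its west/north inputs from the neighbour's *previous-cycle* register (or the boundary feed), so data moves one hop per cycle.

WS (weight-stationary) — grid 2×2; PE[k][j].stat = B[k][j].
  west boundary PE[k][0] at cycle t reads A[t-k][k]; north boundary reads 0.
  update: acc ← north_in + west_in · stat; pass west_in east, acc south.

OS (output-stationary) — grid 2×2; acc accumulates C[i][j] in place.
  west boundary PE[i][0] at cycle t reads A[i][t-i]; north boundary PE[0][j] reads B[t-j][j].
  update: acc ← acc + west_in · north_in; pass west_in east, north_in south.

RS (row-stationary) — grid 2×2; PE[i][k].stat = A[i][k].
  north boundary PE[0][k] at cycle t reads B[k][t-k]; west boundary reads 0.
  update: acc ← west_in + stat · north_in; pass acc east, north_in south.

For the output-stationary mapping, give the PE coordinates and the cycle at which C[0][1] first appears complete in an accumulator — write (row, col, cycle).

(row, col, cycle) = (0, 1, 2)

Under OS, C[0][1] lands at PE[0][1]:
  [0] (0,1) acc=0 (h:0 v:0)
  [1] (0,1) acc=42 (h:6 v:7)
  [2] (0,1) acc=46 (h:2 v:2)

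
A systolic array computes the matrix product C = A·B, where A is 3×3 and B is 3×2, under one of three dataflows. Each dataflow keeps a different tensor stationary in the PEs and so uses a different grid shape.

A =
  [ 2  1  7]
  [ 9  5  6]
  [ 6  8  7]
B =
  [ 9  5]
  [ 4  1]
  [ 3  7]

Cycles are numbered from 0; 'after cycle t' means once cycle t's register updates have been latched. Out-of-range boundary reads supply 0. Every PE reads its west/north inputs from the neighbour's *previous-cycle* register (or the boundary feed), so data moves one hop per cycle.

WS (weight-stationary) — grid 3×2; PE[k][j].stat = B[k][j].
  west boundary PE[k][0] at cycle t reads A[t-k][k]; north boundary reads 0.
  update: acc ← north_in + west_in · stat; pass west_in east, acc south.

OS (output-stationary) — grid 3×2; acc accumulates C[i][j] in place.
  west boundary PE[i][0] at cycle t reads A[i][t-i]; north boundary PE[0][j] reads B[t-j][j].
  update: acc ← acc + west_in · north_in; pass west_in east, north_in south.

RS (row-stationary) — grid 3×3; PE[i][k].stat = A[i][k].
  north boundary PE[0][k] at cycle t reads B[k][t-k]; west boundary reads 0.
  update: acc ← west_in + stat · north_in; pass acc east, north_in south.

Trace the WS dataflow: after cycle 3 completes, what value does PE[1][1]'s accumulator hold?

PE[1][1].acc = 50

WS (3×2). Following PE[1][1] plus its west/north inputs:
  after 0 — PE[0][1] acc=0, pass-E 0, pass-S 0
  after 0 — PE[1][0] acc=0, pass-E 0, pass-S 0
  after 0 — PE[1][1] acc=0, pass-E 0, pass-S 0
  after 1 — PE[0][1] acc=10, pass-E 2, pass-S 10
  after 1 — PE[1][0] acc=22, pass-E 1, pass-S 22
  after 1 — PE[1][1] acc=0, pass-E 0, pass-S 0
  after 2 — PE[0][1] acc=45, pass-E 9, pass-S 45
  after 2 — PE[1][0] acc=101, pass-E 5, pass-S 101
  after 2 — PE[1][1] acc=11, pass-E 1, pass-S 11
  after 3 — PE[0][1] acc=30, pass-E 6, pass-S 30
  after 3 — PE[1][0] acc=86, pass-E 8, pass-S 86
  after 3 — PE[1][1] acc=50, pass-E 5, pass-S 50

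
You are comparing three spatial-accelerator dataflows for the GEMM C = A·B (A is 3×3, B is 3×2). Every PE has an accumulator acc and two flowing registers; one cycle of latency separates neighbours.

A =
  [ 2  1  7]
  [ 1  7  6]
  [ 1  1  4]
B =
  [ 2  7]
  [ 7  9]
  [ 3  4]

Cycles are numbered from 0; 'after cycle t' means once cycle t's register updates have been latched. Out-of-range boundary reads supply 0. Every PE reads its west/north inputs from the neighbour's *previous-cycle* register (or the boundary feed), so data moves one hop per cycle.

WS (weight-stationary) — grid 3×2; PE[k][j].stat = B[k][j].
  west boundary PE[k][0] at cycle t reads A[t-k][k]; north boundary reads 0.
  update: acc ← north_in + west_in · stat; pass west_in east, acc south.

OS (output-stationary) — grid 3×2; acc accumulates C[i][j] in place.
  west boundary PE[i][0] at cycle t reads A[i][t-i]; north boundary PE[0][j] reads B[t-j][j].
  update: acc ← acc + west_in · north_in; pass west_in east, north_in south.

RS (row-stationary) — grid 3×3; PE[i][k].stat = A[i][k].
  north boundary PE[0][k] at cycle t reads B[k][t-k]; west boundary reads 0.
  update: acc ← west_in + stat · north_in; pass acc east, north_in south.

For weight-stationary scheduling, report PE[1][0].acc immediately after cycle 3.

PE[1][0].acc = 9

Tracing WS — 3×2 array, target PE[1][0]:
  [0] (0,0) acc=4 (h:2 v:4)
  [0] (1,0) acc=0 (h:0 v:0)
  [1] (0,0) acc=2 (h:1 v:2)
  [1] (1,0) acc=11 (h:1 v:11)
  [2] (0,0) acc=2 (h:1 v:2)
  [2] (1,0) acc=51 (h:7 v:51)
  [3] (0,0) acc=0 (h:0 v:0)
  [3] (1,0) acc=9 (h:1 v:9)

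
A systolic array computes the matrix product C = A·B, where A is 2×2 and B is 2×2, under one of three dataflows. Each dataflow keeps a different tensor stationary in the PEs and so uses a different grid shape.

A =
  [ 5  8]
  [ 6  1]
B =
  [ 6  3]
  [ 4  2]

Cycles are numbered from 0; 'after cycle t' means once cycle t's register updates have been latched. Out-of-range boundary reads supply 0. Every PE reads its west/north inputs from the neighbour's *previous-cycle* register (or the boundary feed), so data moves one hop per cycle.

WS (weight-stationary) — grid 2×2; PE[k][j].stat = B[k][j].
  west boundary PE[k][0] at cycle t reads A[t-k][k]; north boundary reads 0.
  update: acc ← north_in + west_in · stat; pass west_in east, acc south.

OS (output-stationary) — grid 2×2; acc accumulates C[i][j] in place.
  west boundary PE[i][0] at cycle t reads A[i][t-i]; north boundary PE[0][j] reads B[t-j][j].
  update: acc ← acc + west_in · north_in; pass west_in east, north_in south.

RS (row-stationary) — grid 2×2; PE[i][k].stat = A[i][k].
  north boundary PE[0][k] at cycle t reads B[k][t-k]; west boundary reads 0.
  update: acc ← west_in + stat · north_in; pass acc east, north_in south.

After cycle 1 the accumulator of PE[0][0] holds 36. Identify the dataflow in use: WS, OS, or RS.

dataflow = WS

WS (2×2 grid), PE[0][0]:
  @0  [0,0]  acc 30  |  →5  ↓30
  @1  [0,0]  acc 36  |  →6  ↓36
OS (2×2 grid), PE[0][0]:
  @0  [0,0]  acc 30  |  →5  ↓6
  @1  [0,0]  acc 62  |  →8  ↓4
RS (2×2 grid), PE[0][0]:
  @0  [0,0]  acc 30  |  →30  ↓6
  @1  [0,0]  acc 15  |  →15  ↓3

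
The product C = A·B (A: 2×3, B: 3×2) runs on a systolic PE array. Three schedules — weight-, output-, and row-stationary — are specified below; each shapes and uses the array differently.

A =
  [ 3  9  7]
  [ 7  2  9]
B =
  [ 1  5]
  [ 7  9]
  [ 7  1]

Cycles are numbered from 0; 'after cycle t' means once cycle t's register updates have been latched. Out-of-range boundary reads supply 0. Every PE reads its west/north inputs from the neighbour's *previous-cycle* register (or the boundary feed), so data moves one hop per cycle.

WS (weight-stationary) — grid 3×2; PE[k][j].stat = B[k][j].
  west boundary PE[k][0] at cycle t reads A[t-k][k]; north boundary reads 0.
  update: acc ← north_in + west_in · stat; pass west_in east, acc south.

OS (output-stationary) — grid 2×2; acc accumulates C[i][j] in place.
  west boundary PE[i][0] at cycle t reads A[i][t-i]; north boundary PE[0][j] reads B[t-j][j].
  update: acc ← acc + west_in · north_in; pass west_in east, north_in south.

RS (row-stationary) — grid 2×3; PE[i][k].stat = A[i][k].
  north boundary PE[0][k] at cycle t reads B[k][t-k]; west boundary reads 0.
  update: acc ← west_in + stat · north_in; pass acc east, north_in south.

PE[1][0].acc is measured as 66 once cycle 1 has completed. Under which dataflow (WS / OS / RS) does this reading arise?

dataflow = WS

Under WS (3×2), PE[1][0]:
  0: (1,0).acc=0  regs=<0,0>
  1: (1,0).acc=66  regs=<9,66>
Under OS (2×2), PE[1][0]:
  0: (1,0).acc=0  regs=<0,0>
  1: (1,0).acc=7  regs=<7,1>
Under RS (2×3), PE[1][0]:
  0: (1,0).acc=0  regs=<0,0>
  1: (1,0).acc=7  regs=<7,1>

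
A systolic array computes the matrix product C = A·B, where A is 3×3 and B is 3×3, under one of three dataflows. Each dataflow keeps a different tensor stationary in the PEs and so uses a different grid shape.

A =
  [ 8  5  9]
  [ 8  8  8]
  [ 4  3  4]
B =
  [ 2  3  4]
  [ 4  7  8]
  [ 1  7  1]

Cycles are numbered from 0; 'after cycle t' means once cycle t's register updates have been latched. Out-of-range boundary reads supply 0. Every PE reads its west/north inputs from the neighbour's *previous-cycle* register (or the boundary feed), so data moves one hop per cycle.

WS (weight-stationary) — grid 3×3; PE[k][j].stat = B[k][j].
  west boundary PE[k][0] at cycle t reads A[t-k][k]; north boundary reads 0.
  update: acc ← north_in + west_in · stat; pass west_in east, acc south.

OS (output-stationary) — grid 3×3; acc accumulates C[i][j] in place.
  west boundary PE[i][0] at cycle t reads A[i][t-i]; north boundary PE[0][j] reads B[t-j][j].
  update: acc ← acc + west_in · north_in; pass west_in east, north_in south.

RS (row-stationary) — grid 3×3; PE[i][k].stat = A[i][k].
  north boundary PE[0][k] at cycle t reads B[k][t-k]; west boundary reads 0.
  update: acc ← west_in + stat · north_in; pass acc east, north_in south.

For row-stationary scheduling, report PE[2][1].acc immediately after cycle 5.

RS 3×3: PE[2][1] cycle-by-cycle (with neighbour feeds):
  cycle 0: PE[1][1] → acc 0, east 0, south 0
  cycle 0: PE[2][0] → acc 0, east 0, south 0
  cycle 0: PE[2][1] → acc 0, east 0, south 0
  cycle 1: PE[1][1] → acc 0, east 0, south 0
  cycle 1: PE[2][0] → acc 0, east 0, south 0
  cycle 1: PE[2][1] → acc 0, east 0, south 0
  cycle 2: PE[1][1] → acc 48, east 48, south 4
  cycle 2: PE[2][0] → acc 8, east 8, south 2
  cycle 2: PE[2][1] → acc 0, east 0, south 0
  cycle 3: PE[1][1] → acc 80, east 80, south 7
  cycle 3: PE[2][0] → acc 12, east 12, south 3
  cycle 3: PE[2][1] → acc 20, east 20, south 4
  cycle 4: PE[1][1] → acc 96, east 96, south 8
  cycle 4: PE[2][0] → acc 16, east 16, south 4
  cycle 4: PE[2][1] → acc 33, east 33, south 7
  cycle 5: PE[1][1] → acc 0, east 0, south 0
  cycle 5: PE[2][0] → acc 0, east 0, south 0
  cycle 5: PE[2][1] → acc 40, east 40, south 8

PE[2][1].acc = 40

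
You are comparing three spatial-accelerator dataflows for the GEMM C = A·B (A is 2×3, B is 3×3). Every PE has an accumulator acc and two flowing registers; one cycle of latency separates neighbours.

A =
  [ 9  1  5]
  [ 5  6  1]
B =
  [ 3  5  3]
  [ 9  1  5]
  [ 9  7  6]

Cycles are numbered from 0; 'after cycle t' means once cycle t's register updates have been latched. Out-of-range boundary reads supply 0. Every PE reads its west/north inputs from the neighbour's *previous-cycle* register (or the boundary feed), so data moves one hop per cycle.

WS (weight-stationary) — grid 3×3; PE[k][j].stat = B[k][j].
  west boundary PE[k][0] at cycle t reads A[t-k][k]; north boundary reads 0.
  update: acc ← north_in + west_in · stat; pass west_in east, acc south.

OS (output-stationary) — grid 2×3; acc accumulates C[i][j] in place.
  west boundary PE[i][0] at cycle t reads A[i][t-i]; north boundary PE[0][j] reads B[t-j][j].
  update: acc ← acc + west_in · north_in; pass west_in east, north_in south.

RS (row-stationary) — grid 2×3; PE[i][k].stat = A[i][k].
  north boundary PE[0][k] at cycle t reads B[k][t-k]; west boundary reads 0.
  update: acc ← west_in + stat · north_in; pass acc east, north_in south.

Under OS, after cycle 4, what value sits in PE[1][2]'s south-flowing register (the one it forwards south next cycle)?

OS on a 2×3 grid — tracing PE[1][2] and its feeders:
  step 0 · PE0,2: acc=0; fwd→0 fwd↓0
  step 0 · PE1,1: acc=0; fwd→0 fwd↓0
  step 0 · PE1,2: acc=0; fwd→0 fwd↓0
  step 1 · PE0,2: acc=0; fwd→0 fwd↓0
  step 1 · PE1,1: acc=0; fwd→0 fwd↓0
  step 1 · PE1,2: acc=0; fwd→0 fwd↓0
  step 2 · PE0,2: acc=27; fwd→9 fwd↓3
  step 2 · PE1,1: acc=25; fwd→5 fwd↓5
  step 2 · PE1,2: acc=0; fwd→0 fwd↓0
  step 3 · PE0,2: acc=32; fwd→1 fwd↓5
  step 3 · PE1,1: acc=31; fwd→6 fwd↓1
  step 3 · PE1,2: acc=15; fwd→5 fwd↓3
  step 4 · PE0,2: acc=62; fwd→5 fwd↓6
  step 4 · PE1,1: acc=38; fwd→1 fwd↓7
  step 4 · PE1,2: acc=45; fwd→6 fwd↓5

register = 5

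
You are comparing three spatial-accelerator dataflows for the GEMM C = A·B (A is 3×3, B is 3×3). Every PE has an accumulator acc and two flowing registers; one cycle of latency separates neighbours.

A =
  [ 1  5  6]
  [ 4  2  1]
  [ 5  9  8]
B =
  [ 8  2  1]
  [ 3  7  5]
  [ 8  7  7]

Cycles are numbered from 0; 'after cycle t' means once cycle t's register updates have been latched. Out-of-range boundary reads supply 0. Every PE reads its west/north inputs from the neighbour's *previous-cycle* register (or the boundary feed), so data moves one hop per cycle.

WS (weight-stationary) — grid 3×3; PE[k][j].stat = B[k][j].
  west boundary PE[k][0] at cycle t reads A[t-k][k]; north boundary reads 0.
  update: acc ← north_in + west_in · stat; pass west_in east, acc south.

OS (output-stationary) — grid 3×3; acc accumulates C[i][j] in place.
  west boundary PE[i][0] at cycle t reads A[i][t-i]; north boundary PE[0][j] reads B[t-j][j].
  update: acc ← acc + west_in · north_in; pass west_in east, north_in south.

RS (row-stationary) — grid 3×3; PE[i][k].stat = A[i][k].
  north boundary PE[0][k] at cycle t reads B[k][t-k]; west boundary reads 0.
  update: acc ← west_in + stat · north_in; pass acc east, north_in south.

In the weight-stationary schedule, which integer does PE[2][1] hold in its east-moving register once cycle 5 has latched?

WS (3×3). Following PE[2][1] plus its west/north inputs:
  [0] (1,1) acc=0 (h:0 v:0)
  [0] (2,0) acc=0 (h:0 v:0)
  [0] (2,1) acc=0 (h:0 v:0)
  [1] (1,1) acc=0 (h:0 v:0)
  [1] (2,0) acc=0 (h:0 v:0)
  [1] (2,1) acc=0 (h:0 v:0)
  [2] (1,1) acc=37 (h:5 v:37)
  [2] (2,0) acc=71 (h:6 v:71)
  [2] (2,1) acc=0 (h:0 v:0)
  [3] (1,1) acc=22 (h:2 v:22)
  [3] (2,0) acc=46 (h:1 v:46)
  [3] (2,1) acc=79 (h:6 v:79)
  [4] (1,1) acc=73 (h:9 v:73)
  [4] (2,0) acc=131 (h:8 v:131)
  [4] (2,1) acc=29 (h:1 v:29)
  [5] (1,1) acc=0 (h:0 v:0)
  [5] (2,0) acc=0 (h:0 v:0)
  [5] (2,1) acc=129 (h:8 v:129)

register = 8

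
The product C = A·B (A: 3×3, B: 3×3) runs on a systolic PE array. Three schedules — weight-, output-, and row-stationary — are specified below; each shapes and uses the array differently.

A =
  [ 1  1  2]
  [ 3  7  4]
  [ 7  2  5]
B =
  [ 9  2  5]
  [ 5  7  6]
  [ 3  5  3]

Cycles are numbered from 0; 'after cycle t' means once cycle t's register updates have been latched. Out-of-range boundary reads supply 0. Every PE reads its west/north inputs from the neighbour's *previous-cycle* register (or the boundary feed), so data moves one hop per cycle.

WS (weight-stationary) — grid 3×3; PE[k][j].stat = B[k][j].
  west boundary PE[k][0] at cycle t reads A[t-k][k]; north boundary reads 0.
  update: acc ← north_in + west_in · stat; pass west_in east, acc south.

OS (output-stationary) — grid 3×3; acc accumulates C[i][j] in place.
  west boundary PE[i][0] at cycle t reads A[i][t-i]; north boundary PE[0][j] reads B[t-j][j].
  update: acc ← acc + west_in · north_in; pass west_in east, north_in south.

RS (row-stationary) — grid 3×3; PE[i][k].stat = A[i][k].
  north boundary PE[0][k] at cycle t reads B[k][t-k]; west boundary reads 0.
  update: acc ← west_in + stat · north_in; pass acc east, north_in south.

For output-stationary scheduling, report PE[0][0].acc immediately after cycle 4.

PE[0][0].acc = 20

OS on a 3×3 grid — tracing PE[0][0] and its feeders:
  cycle 0: PE[0][0] → acc 9, east 1, south 9
  cycle 1: PE[0][0] → acc 14, east 1, south 5
  cycle 2: PE[0][0] → acc 20, east 2, south 3
  cycle 3: PE[0][0] → acc 20, east 0, south 0
  cycle 4: PE[0][0] → acc 20, east 0, south 0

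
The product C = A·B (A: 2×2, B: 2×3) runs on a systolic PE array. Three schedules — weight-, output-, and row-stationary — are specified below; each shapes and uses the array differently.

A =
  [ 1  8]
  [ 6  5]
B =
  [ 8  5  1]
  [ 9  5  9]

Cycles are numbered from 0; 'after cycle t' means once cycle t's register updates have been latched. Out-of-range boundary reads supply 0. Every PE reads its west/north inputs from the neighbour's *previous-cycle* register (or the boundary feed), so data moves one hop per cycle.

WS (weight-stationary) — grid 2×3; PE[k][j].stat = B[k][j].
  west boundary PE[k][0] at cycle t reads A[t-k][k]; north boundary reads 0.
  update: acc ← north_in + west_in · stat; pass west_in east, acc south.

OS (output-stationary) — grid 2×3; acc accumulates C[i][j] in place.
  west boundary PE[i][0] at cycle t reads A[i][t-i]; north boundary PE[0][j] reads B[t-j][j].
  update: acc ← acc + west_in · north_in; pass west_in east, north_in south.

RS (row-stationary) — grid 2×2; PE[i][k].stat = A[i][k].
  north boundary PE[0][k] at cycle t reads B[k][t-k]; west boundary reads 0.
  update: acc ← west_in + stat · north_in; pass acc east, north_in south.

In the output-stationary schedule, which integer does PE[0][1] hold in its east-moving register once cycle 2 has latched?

OS on a 2×3 grid — tracing PE[0][1] and its feeders:
  @0  [0,0]  acc 8  |  →1  ↓8
  @0  [0,1]  acc 0  |  →0  ↓0
  @1  [0,0]  acc 80  |  →8  ↓9
  @1  [0,1]  acc 5  |  →1  ↓5
  @2  [0,0]  acc 80  |  →0  ↓0
  @2  [0,1]  acc 45  |  →8  ↓5

register = 8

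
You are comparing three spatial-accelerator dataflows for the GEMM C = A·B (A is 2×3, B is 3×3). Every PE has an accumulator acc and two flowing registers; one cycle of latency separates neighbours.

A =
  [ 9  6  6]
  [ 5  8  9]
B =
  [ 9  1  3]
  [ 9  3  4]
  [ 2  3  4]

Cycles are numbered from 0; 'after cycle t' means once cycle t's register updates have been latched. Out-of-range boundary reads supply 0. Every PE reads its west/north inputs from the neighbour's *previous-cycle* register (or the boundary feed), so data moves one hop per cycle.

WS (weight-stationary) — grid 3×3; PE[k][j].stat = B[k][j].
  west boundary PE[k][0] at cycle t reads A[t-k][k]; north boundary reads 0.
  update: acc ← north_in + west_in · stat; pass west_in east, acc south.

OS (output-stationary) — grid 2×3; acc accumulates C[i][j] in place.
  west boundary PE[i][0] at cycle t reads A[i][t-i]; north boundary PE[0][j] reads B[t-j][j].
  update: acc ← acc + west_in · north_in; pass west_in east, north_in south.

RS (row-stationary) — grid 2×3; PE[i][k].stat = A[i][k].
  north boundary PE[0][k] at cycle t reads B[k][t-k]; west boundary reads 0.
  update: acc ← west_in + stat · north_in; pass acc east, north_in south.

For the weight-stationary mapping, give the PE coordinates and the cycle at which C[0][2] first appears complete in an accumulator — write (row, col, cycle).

WS: C[0][2] accumulates in PE[2][2]:
  @0  [2,2]  acc 0  |  →0  ↓0
  @1  [2,2]  acc 0  |  →0  ↓0
  @2  [2,2]  acc 0  |  →0  ↓0
  @3  [2,2]  acc 0  |  →0  ↓0
  @4  [2,2]  acc 75  |  →6  ↓75

(row, col, cycle) = (2, 2, 4)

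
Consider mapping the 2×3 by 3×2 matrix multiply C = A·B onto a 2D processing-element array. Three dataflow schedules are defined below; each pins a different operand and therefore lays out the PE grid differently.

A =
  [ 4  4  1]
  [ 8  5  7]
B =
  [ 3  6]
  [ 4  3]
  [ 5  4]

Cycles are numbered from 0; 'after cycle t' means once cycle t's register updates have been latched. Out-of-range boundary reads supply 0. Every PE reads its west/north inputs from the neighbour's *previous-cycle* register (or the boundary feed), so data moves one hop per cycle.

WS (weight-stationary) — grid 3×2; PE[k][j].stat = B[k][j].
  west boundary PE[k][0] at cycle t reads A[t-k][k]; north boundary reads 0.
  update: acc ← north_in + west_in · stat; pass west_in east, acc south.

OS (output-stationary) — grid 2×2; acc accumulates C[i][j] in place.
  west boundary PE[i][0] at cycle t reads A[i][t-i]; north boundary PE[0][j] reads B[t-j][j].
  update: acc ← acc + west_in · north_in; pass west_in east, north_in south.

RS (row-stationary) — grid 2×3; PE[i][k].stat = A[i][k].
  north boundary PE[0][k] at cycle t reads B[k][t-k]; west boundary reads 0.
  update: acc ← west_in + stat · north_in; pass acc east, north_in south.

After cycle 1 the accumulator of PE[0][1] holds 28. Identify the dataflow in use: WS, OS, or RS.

dataflow = RS

— WS: 3×2; PE[0][1] trace:
  step 0 · PE0,1: acc=0; fwd→0 fwd↓0
  step 1 · PE0,1: acc=24; fwd→4 fwd↓24
— OS: 2×2; PE[0][1] trace:
  step 0 · PE0,1: acc=0; fwd→0 fwd↓0
  step 1 · PE0,1: acc=24; fwd→4 fwd↓6
— RS: 2×3; PE[0][1] trace:
  step 0 · PE0,1: acc=0; fwd→0 fwd↓0
  step 1 · PE0,1: acc=28; fwd→28 fwd↓4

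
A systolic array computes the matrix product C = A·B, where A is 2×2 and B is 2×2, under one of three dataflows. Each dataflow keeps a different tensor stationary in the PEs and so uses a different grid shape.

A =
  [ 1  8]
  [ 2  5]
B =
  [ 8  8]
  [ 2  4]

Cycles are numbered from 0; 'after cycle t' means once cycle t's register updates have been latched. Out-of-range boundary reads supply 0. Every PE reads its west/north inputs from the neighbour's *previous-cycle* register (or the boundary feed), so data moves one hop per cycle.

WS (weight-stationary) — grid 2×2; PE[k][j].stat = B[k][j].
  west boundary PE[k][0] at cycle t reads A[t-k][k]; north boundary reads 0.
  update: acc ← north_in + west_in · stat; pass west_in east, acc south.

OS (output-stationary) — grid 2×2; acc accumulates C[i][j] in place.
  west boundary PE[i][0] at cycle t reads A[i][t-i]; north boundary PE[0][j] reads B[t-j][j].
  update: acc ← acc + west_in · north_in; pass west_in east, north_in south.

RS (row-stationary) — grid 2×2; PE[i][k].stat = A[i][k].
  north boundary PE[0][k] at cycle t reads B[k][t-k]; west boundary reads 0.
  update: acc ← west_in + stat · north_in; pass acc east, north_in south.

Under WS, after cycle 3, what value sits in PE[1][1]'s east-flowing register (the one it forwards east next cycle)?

register = 5

WS 2×2: PE[1][1] cycle-by-cycle (with neighbour feeds):
  t=0 PE[0][1]: acc=0 h=0 v=0
  t=0 PE[1][0]: acc=0 h=0 v=0
  t=0 PE[1][1]: acc=0 h=0 v=0
  t=1 PE[0][1]: acc=8 h=1 v=8
  t=1 PE[1][0]: acc=24 h=8 v=24
  t=1 PE[1][1]: acc=0 h=0 v=0
  t=2 PE[0][1]: acc=16 h=2 v=16
  t=2 PE[1][0]: acc=26 h=5 v=26
  t=2 PE[1][1]: acc=40 h=8 v=40
  t=3 PE[0][1]: acc=0 h=0 v=0
  t=3 PE[1][0]: acc=0 h=0 v=0
  t=3 PE[1][1]: acc=36 h=5 v=36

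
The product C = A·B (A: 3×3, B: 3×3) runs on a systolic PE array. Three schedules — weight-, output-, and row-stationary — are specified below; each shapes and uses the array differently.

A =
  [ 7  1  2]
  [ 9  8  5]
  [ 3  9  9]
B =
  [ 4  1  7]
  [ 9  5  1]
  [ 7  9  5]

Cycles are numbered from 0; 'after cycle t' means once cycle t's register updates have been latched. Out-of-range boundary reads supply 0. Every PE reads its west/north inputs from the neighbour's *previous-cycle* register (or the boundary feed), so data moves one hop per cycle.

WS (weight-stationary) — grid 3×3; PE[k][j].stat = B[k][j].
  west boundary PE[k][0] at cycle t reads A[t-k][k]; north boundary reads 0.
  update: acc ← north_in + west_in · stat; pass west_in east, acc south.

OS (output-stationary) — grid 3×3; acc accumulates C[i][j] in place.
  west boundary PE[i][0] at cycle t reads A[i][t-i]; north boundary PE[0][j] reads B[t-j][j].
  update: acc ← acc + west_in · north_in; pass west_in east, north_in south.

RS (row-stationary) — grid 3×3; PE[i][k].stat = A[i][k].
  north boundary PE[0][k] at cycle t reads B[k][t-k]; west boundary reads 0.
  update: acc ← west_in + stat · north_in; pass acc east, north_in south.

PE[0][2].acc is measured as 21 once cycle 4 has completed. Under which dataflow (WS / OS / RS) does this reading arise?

dataflow = WS

WS (3×3 grid), PE[0][2]:
  [0] (0,2) acc=0 (h:0 v:0)
  [1] (0,2) acc=0 (h:0 v:0)
  [2] (0,2) acc=49 (h:7 v:49)
  [3] (0,2) acc=63 (h:9 v:63)
  [4] (0,2) acc=21 (h:3 v:21)
OS (3×3 grid), PE[0][2]:
  [0] (0,2) acc=0 (h:0 v:0)
  [1] (0,2) acc=0 (h:0 v:0)
  [2] (0,2) acc=49 (h:7 v:7)
  [3] (0,2) acc=50 (h:1 v:1)
  [4] (0,2) acc=60 (h:2 v:5)
RS (3×3 grid), PE[0][2]:
  [0] (0,2) acc=0 (h:0 v:0)
  [1] (0,2) acc=0 (h:0 v:0)
  [2] (0,2) acc=51 (h:51 v:7)
  [3] (0,2) acc=30 (h:30 v:9)
  [4] (0,2) acc=60 (h:60 v:5)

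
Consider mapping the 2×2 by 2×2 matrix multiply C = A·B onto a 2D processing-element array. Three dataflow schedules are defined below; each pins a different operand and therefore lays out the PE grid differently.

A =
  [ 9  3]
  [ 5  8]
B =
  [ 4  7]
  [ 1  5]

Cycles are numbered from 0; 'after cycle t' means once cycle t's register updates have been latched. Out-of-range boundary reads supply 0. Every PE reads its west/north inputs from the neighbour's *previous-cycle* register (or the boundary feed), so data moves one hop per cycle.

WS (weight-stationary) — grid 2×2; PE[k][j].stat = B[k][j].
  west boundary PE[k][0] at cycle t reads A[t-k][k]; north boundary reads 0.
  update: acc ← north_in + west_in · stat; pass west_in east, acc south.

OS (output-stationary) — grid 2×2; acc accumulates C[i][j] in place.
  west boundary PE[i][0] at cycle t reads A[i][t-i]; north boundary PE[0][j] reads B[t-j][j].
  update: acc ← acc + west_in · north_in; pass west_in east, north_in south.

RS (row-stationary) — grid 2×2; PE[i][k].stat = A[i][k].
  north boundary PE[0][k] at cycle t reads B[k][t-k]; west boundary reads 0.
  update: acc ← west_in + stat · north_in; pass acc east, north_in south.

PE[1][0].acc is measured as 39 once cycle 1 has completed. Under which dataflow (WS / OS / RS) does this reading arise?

— WS: 2×2; PE[1][0] trace:
  cycle 0: PE[1][0] → acc 0, east 0, south 0
  cycle 1: PE[1][0] → acc 39, east 3, south 39
— OS: 2×2; PE[1][0] trace:
  cycle 0: PE[1][0] → acc 0, east 0, south 0
  cycle 1: PE[1][0] → acc 20, east 5, south 4
— RS: 2×2; PE[1][0] trace:
  cycle 0: PE[1][0] → acc 0, east 0, south 0
  cycle 1: PE[1][0] → acc 20, east 20, south 4

dataflow = WS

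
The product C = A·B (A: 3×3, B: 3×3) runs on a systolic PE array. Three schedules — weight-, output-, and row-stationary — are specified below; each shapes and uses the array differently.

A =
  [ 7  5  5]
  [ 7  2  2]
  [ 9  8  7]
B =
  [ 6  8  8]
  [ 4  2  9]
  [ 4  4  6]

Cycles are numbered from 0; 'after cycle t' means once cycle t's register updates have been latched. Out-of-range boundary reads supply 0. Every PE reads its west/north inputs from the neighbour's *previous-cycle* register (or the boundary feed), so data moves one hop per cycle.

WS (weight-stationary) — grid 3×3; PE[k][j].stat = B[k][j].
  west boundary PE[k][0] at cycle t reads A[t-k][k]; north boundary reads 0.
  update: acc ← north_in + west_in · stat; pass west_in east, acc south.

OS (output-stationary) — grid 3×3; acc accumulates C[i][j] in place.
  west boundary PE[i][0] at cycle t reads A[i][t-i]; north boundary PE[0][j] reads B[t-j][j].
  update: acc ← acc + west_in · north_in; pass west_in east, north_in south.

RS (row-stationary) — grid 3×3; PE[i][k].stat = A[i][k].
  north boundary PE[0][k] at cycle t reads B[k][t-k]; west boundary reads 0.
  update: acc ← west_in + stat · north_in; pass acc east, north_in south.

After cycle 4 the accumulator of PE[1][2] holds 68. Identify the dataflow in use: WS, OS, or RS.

dataflow = RS

— WS: 3×3; PE[1][2] trace:
  t=0 PE[1][2]: acc=0 h=0 v=0
  t=1 PE[1][2]: acc=0 h=0 v=0
  t=2 PE[1][2]: acc=0 h=0 v=0
  t=3 PE[1][2]: acc=101 h=5 v=101
  t=4 PE[1][2]: acc=74 h=2 v=74
— OS: 3×3; PE[1][2] trace:
  t=0 PE[1][2]: acc=0 h=0 v=0
  t=1 PE[1][2]: acc=0 h=0 v=0
  t=2 PE[1][2]: acc=0 h=0 v=0
  t=3 PE[1][2]: acc=56 h=7 v=8
  t=4 PE[1][2]: acc=74 h=2 v=9
— RS: 3×3; PE[1][2] trace:
  t=0 PE[1][2]: acc=0 h=0 v=0
  t=1 PE[1][2]: acc=0 h=0 v=0
  t=2 PE[1][2]: acc=0 h=0 v=0
  t=3 PE[1][2]: acc=58 h=58 v=4
  t=4 PE[1][2]: acc=68 h=68 v=4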